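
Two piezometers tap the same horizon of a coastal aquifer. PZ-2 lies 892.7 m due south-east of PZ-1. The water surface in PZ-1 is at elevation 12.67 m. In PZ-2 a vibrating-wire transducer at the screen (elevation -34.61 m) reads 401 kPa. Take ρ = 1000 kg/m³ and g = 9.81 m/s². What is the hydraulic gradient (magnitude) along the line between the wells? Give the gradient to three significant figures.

i ≈ 0.00717

Total head at PZ-1: h = 12.67 m (water level in the piezometer is the total head).
Pressure head at PZ-2: ψ = P/(ρg) = 401×1000 / (1000 × 9.81) = 40.88 m.
Total head at PZ-2: h = z + ψ = -34.61 + 40.88 = 6.27 m.
Head difference: h(PZ-1) − h(PZ-2) = 12.67 − 6.27 = 6.40 m.
Hydraulic gradient: i = |Δh| / L = 6.40 / 892.7 = 0.00717.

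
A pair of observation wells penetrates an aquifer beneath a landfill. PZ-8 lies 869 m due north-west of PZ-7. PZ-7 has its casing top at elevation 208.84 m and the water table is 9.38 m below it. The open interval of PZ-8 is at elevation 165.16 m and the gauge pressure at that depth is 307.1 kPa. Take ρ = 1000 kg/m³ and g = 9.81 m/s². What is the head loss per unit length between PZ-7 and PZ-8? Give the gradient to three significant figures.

i ≈ 0.00345 m/m

Total head at PZ-7: h = 208.84 − 9.38 = 199.46 m.
Pressure head at PZ-8: ψ = P/(ρg) = 307.1×1000 / (1000 × 9.81) = 31.30 m.
Total head at PZ-8: h = z + ψ = 165.16 + 31.30 = 196.46 m.
Head difference: h(PZ-7) − h(PZ-8) = 199.46 − 196.46 = 3.00 m.
Hydraulic gradient: i = |Δh| / L = 3.00 / 869 = 0.00345.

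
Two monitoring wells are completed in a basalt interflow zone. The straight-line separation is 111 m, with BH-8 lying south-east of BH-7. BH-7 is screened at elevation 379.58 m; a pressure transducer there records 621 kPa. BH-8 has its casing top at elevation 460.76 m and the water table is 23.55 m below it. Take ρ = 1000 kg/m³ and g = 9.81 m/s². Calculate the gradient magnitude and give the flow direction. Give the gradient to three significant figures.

i ≈ 0.0511; groundwater flows toward the south-east

Pressure head at BH-7: ψ = P/(ρg) = 621×1000 / (1000 × 9.81) = 63.30 m.
Total head at BH-7: h = z + ψ = 379.58 + 63.30 = 442.88 m.
Total head at BH-8: h = 460.76 − 23.55 = 437.21 m.
Head difference: h(BH-7) − h(BH-8) = 442.88 − 437.21 = 5.67 m.
Hydraulic gradient: i = |Δh| / L = 5.67 / 111 = 0.0511.
Flow is from higher to lower head: from BH-7 toward BH-8, i.e. toward the south-east.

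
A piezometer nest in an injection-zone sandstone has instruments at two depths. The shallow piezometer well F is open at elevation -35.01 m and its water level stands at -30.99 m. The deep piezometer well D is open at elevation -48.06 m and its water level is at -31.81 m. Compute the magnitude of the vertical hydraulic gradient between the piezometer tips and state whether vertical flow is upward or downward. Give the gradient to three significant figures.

Total head at well F: h = -30.99 m (water level in the standpipe).
Total head at well D: h = -31.81 m.
Δh = h(well F) − h(well D) = -30.99 − (-31.81) = 0.82 m.
Vertical separation Δz = -35.01 − (-48.06) = 13.05 m.
|i_v| = |Δh| / Δz = 0.82 / 13.05 = 0.0628.
Head is higher in the shallow piezometer, so vertical flow is downward (recharge condition).

|i_v| ≈ 0.0628; vertical flow is downward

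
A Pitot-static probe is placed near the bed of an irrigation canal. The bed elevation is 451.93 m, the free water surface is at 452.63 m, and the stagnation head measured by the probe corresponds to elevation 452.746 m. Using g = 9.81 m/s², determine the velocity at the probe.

Near the bed, under hydrostatic conditions, the piezometric head (z + ψ) equals the free-surface elevation, 452.63 m.
Velocity head = total − piezometric = 452.746 − 452.63 = 0.116 m.
v = √(2g·h_v) = √(2 × 9.81 × 0.116) = 1.51 m/s.

v ≈ 1.51 m/s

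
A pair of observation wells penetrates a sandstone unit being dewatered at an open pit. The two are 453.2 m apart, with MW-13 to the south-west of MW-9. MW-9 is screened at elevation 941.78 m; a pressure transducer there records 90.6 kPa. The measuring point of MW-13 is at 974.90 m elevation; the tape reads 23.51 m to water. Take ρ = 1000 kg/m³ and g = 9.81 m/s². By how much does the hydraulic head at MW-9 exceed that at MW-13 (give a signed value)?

Δh ≈ -0.37 m

Pressure head at MW-9: ψ = P/(ρg) = 90.6×1000 / (1000 × 9.81) = 9.24 m.
Total head at MW-9: h = z + ψ = 941.78 + 9.24 = 951.02 m.
Total head at MW-13: h = 974.90 − 23.51 = 951.39 m.
Head difference: h(MW-9) − h(MW-13) = 951.02 − 951.39 = -0.37 m.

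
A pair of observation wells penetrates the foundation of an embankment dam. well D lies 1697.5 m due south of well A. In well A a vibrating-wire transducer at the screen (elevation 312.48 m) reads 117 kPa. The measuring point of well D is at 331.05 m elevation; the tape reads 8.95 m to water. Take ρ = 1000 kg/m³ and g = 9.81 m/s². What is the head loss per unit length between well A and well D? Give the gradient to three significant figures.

i ≈ 0.00136 m/m

Pressure head at well A: ψ = P/(ρg) = 117×1000 / (1000 × 9.81) = 11.93 m.
Total head at well A: h = z + ψ = 312.48 + 11.93 = 324.41 m.
Total head at well D: h = 331.05 − 8.95 = 322.10 m.
Head difference: h(well A) − h(well D) = 324.41 − 322.10 = 2.31 m.
Hydraulic gradient: i = |Δh| / L = 2.31 / 1697.5 = 0.00136.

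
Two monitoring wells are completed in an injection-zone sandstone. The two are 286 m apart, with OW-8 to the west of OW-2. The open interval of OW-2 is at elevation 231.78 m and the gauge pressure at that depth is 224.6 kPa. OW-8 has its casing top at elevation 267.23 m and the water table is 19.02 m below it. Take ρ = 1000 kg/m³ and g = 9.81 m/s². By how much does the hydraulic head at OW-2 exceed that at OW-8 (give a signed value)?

Δh ≈ 6.47 m

Pressure head at OW-2: ψ = P/(ρg) = 224.6×1000 / (1000 × 9.81) = 22.90 m.
Total head at OW-2: h = z + ψ = 231.78 + 22.90 = 254.68 m.
Total head at OW-8: h = 267.23 − 19.02 = 248.21 m.
Head difference: h(OW-2) − h(OW-8) = 254.68 − 248.21 = 6.47 m.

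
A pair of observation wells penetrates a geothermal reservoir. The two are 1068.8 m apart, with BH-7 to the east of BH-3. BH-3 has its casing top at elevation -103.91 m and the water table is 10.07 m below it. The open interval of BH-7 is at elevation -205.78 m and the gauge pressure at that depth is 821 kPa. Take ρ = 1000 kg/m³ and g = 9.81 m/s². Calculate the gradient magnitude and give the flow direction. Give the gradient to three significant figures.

Total head at BH-3: h = -103.91 − 10.07 = -113.98 m.
Pressure head at BH-7: ψ = P/(ρg) = 821×1000 / (1000 × 9.81) = 83.69 m.
Total head at BH-7: h = z + ψ = -205.78 + 83.69 = -122.09 m.
Head difference: h(BH-3) − h(BH-7) = -113.98 − (-122.09) = 8.11 m.
Hydraulic gradient: i = |Δh| / L = 8.11 / 1068.8 = 0.00759.
Flow is from higher to lower head: from BH-3 toward BH-7, i.e. toward the east.

i ≈ 0.00759; groundwater flows toward the east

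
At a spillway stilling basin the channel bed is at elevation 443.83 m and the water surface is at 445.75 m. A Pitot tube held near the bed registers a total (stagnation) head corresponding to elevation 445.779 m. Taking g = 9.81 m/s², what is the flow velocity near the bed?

v ≈ 0.754 m/s

Near the bed, under hydrostatic conditions, the piezometric head (z + ψ) equals the free-surface elevation, 445.75 m.
Velocity head = total − piezometric = 445.779 − 445.75 = 0.029 m.
v = √(2g·h_v) = √(2 × 9.81 × 0.029) = 0.754 m/s.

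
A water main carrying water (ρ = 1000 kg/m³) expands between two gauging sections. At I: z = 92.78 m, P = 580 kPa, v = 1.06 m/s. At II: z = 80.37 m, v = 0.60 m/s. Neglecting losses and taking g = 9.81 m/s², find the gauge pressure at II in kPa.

Pressure head at I: ψ₁ = P₁/(ρg) = 580×1000 / (1000 × 9.81) = 59.12 m.
Velocity heads: v₁²/2g = 1.06²/19.62 = 0.057 m; v₂²/2g = 0.60²/19.62 = 0.018 m.
Total head H = z₁ + ψ₁ + v₁²/2g = 92.78 + 59.12 + 0.057 = 151.96 m.
ψ₂ = H − z₂ − v₂²/2g = 151.96 − 80.37 − 0.018 = 71.57 m.
P₂ = ρgψ₂ = 1000 × 9.81 × 71.57 ≈ 702 kPa.

P₂ ≈ 702 kPa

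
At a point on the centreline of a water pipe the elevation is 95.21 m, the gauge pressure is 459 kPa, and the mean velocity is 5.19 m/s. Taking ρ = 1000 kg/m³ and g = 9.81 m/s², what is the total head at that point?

h ≈ 143.37 m

Pressure head ψ = P/(ρg) = 459×1000 / (1000 × 9.81) = 46.79 m.
Velocity head = v²/(2g) = 5.19² / (2 × 9.81) = 1.373 m.
h = z + ψ + v²/(2g) = 95.21 + 46.79 + 1.373 = 143.37 m.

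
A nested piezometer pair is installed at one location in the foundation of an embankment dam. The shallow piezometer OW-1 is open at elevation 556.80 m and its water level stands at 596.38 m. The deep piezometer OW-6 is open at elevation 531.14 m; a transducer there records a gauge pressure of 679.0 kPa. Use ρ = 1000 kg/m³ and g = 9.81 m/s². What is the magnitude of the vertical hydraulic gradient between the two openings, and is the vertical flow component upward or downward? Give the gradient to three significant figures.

|i_v| ≈ 0.155; vertical flow is upward

Total head at OW-1: h = 596.38 m (water level in the standpipe).
Pressure head at OW-6: ψ = P/(ρg) = 679.0×1000 / (1000 × 9.81) = 69.22 m.
Total head at OW-6: h = z + ψ = 531.14 + 69.22 = 600.36 m.
Δh = h(OW-1) − h(OW-6) = 596.38 − 600.36 = -3.98 m.
Vertical separation Δz = 556.80 − 531.14 = 25.66 m.
|i_v| = |Δh| / Δz = 3.98 / 25.66 = 0.155.
Head is higher in the deep piezometer, so vertical flow is upward (discharge condition).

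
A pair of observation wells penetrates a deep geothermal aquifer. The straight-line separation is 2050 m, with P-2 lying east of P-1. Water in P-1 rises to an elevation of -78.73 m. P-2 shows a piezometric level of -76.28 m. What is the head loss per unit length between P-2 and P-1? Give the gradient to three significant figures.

i ≈ 0.00120 m/m

Total head at P-1: h = -78.73 m (water level in the piezometer is the total head).
Total head at P-2: h = -76.28 m (water level in the piezometer is the total head).
Head difference: h(P-1) − h(P-2) = -78.73 − (-76.28) = -2.45 m.
Hydraulic gradient: i = |Δh| / L = 2.45 / 2050 = 0.00120.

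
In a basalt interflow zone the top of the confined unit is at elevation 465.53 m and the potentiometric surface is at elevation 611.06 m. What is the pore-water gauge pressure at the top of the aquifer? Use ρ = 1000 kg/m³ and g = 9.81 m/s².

P ≈ 1430 kPa

Pressure head at the aquifer top: ψ = h − z = 611.06 − 465.53 = 145.53 m.
P = ρgψ = 1000 × 9.81 × 145.53 = 1427649 Pa ≈ 1430 kPa.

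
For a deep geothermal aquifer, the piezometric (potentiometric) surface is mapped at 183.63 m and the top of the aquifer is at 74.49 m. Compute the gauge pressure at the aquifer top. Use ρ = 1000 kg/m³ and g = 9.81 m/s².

P ≈ 1070 kPa

Pressure head at the aquifer top: ψ = h − z = 183.63 − 74.49 = 109.14 m.
P = ρgψ = 1000 × 9.81 × 109.14 = 1070663 Pa ≈ 1070 kPa.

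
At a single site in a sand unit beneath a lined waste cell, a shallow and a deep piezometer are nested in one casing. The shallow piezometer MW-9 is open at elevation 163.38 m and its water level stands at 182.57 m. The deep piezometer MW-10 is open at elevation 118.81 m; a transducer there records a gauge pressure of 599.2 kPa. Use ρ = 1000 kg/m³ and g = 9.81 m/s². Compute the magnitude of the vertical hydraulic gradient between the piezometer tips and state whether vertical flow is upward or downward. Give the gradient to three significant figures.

|i_v| ≈ 0.0601; vertical flow is downward

Total head at MW-9: h = 182.57 m (water level in the standpipe).
Pressure head at MW-10: ψ = P/(ρg) = 599.2×1000 / (1000 × 9.81) = 61.08 m.
Total head at MW-10: h = z + ψ = 118.81 + 61.08 = 179.89 m.
Δh = h(MW-9) − h(MW-10) = 182.57 − 179.89 = 2.68 m.
Vertical separation Δz = 163.38 − 118.81 = 44.57 m.
|i_v| = |Δh| / Δz = 2.68 / 44.57 = 0.0601.
Head is higher in the shallow piezometer, so vertical flow is downward (recharge condition).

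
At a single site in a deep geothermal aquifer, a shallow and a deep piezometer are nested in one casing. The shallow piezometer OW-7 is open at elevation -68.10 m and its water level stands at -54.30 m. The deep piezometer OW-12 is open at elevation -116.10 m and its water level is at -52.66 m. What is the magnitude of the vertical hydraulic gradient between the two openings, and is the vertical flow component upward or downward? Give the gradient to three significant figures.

Total head at OW-7: h = -54.30 m (water level in the standpipe).
Total head at OW-12: h = -52.66 m.
Δh = h(OW-7) − h(OW-12) = -54.30 − (-52.66) = -1.64 m.
Vertical separation Δz = -68.10 − (-116.10) = 48.00 m.
|i_v| = |Δh| / Δz = 1.64 / 48.00 = 0.0342.
Head is higher in the deep piezometer, so vertical flow is upward (discharge condition).

|i_v| ≈ 0.0342; vertical flow is upward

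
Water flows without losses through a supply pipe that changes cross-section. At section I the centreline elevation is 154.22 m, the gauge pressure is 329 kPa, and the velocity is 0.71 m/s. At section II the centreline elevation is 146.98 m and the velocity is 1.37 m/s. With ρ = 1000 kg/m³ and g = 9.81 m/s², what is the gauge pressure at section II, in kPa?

Pressure head at I: ψ₁ = P₁/(ρg) = 329×1000 / (1000 × 9.81) = 33.54 m.
Velocity heads: v₁²/2g = 0.71²/19.62 = 0.026 m; v₂²/2g = 1.37²/19.62 = 0.096 m.
Total head H = z₁ + ψ₁ + v₁²/2g = 154.22 + 33.54 + 0.026 = 187.79 m.
ψ₂ = H − z₂ − v₂²/2g = 187.79 − 146.98 − 0.096 = 40.71 m.
P₂ = ρgψ₂ = 1000 × 9.81 × 40.71 ≈ 399 kPa.

P₂ ≈ 399 kPa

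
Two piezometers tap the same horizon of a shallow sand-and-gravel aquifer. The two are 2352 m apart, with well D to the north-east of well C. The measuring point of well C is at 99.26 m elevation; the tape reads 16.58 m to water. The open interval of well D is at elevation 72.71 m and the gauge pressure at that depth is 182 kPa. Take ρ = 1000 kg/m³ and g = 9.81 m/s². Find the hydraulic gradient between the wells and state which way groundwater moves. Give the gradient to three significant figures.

i ≈ 0.00365; groundwater flows toward the south-west

Total head at well C: h = 99.26 − 16.58 = 82.68 m.
Pressure head at well D: ψ = P/(ρg) = 182×1000 / (1000 × 9.81) = 18.55 m.
Total head at well D: h = z + ψ = 72.71 + 18.55 = 91.26 m.
Head difference: h(well C) − h(well D) = 82.68 − 91.26 = -8.58 m.
Hydraulic gradient: i = |Δh| / L = 8.58 / 2352 = 0.00365.
Flow is from higher to lower head: from well D toward well C, i.e. toward the south-west.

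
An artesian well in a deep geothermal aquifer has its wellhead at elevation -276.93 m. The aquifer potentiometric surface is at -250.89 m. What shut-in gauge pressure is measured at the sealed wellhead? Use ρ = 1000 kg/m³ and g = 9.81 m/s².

P ≈ 255 kPa

Head above the cap: Δh = -250.89 − (-276.93) = 26.04 m.
P = ρgΔh = 1000 × 9.81 × 26.04 = 255452 Pa ≈ 255 kPa.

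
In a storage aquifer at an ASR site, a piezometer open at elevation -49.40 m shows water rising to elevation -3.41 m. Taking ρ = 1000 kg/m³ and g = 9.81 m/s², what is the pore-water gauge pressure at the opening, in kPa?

P ≈ 451 kPa

Pressure head ψ = h − z = -3.41 − (-49.40) = 45.99 m.
P = ρgψ = 1000 × 9.81 × 45.99 = 451162 Pa ≈ 451 kPa.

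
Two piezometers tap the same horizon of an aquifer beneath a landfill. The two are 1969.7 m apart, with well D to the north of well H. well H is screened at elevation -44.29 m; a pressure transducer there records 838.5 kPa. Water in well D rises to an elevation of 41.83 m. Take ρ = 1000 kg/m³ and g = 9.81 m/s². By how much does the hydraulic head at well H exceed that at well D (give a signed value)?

Pressure head at well H: ψ = P/(ρg) = 838.5×1000 / (1000 × 9.81) = 85.47 m.
Total head at well H: h = z + ψ = -44.29 + 85.47 = 41.18 m.
Total head at well D: h = 41.83 m (water level in the piezometer is the total head).
Head difference: h(well H) − h(well D) = 41.18 − 41.83 = -0.65 m.

Δh ≈ -0.65 m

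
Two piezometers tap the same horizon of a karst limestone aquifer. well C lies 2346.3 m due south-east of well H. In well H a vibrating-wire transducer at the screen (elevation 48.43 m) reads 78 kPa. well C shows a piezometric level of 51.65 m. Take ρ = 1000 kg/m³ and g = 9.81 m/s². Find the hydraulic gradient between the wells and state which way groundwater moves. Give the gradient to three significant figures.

Pressure head at well H: ψ = P/(ρg) = 78×1000 / (1000 × 9.81) = 7.95 m.
Total head at well H: h = z + ψ = 48.43 + 7.95 = 56.38 m.
Total head at well C: h = 51.65 m (water level in the piezometer is the total head).
Head difference: h(well H) − h(well C) = 56.38 − 51.65 = 4.73 m.
Hydraulic gradient: i = |Δh| / L = 4.73 / 2346.3 = 0.00202.
Flow is from higher to lower head: from well H toward well C, i.e. toward the south-east.

i ≈ 0.00202; groundwater flows toward the south-east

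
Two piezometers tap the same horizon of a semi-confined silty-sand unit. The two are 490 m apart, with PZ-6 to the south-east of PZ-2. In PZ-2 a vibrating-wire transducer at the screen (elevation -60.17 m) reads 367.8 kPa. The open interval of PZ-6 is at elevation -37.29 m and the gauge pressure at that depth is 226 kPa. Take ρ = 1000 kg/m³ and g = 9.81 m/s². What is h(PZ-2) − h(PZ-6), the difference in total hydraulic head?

Pressure head at PZ-2: ψ = P/(ρg) = 367.8×1000 / (1000 × 9.81) = 37.49 m.
Total head at PZ-2: h = z + ψ = -60.17 + 37.49 = -22.68 m.
Pressure head at PZ-6: ψ = P/(ρg) = 226×1000 / (1000 × 9.81) = 23.04 m.
Total head at PZ-6: h = z + ψ = -37.29 + 23.04 = -14.25 m.
Head difference: h(PZ-2) − h(PZ-6) = -22.68 − (-14.25) = -8.43 m.

Δh ≈ -8.43 m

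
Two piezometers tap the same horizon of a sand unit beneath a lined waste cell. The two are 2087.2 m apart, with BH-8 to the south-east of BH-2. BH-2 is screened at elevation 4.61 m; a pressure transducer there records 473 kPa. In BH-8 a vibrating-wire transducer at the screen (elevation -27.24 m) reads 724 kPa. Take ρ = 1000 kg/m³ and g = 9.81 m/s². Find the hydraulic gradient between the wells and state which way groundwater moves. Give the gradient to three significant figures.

Pressure head at BH-2: ψ = P/(ρg) = 473×1000 / (1000 × 9.81) = 48.22 m.
Total head at BH-2: h = z + ψ = 4.61 + 48.22 = 52.83 m.
Pressure head at BH-8: ψ = P/(ρg) = 724×1000 / (1000 × 9.81) = 73.80 m.
Total head at BH-8: h = z + ψ = -27.24 + 73.80 = 46.56 m.
Head difference: h(BH-2) − h(BH-8) = 52.83 − 46.56 = 6.27 m.
Hydraulic gradient: i = |Δh| / L = 6.27 / 2087.2 = 0.00300.
Flow is from higher to lower head: from BH-2 toward BH-8, i.e. toward the south-east.

i ≈ 0.00300; groundwater flows toward the south-east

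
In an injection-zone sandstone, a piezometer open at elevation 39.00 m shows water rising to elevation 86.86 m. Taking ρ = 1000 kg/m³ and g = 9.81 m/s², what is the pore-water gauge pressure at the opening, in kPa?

Pressure head ψ = h − z = 86.86 − 39.00 = 47.86 m.
P = ρgψ = 1000 × 9.81 × 47.86 = 469507 Pa ≈ 470 kPa.

P ≈ 470 kPa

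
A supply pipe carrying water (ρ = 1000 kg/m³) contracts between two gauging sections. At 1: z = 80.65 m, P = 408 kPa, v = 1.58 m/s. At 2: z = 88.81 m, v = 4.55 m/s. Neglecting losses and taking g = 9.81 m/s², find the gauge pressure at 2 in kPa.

P₂ ≈ 319 kPa

Pressure head at 1: ψ₁ = P₁/(ρg) = 408×1000 / (1000 × 9.81) = 41.59 m.
Velocity heads: v₁²/2g = 1.58²/19.62 = 0.127 m; v₂²/2g = 4.55²/19.62 = 1.055 m.
Total head H = z₁ + ψ₁ + v₁²/2g = 80.65 + 41.59 + 0.127 = 122.37 m.
ψ₂ = H − z₂ − v₂²/2g = 122.37 − 88.81 − 1.055 = 32.51 m.
P₂ = ρgψ₂ = 1000 × 9.81 × 32.51 ≈ 319 kPa.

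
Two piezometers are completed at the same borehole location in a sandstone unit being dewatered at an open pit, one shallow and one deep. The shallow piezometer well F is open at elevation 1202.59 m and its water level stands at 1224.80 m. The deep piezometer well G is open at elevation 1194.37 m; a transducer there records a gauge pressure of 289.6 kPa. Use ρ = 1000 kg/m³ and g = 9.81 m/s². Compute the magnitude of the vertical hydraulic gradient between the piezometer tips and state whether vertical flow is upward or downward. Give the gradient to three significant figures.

Total head at well F: h = 1224.80 m (water level in the standpipe).
Pressure head at well G: ψ = P/(ρg) = 289.6×1000 / (1000 × 9.81) = 29.52 m.
Total head at well G: h = z + ψ = 1194.37 + 29.52 = 1223.89 m.
Δh = h(well F) − h(well G) = 1224.80 − 1223.89 = 0.91 m.
Vertical separation Δz = 1202.59 − 1194.37 = 8.22 m.
|i_v| = |Δh| / Δz = 0.91 / 8.22 = 0.111.
Head is higher in the shallow piezometer, so vertical flow is downward (recharge condition).

|i_v| ≈ 0.111; vertical flow is downward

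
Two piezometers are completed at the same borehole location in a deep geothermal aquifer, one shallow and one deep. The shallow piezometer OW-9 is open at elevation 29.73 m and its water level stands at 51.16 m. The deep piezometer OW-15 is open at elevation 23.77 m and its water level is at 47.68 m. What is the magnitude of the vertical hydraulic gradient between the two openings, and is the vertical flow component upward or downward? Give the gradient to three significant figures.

Total head at OW-9: h = 51.16 m (water level in the standpipe).
Total head at OW-15: h = 47.68 m.
Δh = h(OW-9) − h(OW-15) = 51.16 − 47.68 = 3.48 m.
Vertical separation Δz = 29.73 − 23.77 = 5.96 m.
|i_v| = |Δh| / Δz = 3.48 / 5.96 = 0.584.
Head is higher in the shallow piezometer, so vertical flow is downward (recharge condition).

|i_v| ≈ 0.584; vertical flow is downward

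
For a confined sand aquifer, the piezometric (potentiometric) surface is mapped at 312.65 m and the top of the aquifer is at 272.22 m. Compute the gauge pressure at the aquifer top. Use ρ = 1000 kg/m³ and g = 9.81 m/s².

Pressure head at the aquifer top: ψ = h − z = 312.65 − 272.22 = 40.43 m.
P = ρgψ = 1000 × 9.81 × 40.43 = 396618 Pa ≈ 397 kPa.

P ≈ 397 kPa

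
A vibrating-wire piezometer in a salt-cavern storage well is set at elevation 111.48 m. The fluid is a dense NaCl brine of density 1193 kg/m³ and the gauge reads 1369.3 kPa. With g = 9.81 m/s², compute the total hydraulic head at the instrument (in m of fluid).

ψ = P/(ρg) = 1369.3×1000 / (1193 × 9.81) = 117.00 m.
h = z + ψ = 111.48 + 117.00 = 228.48 m.

h ≈ 228.48 m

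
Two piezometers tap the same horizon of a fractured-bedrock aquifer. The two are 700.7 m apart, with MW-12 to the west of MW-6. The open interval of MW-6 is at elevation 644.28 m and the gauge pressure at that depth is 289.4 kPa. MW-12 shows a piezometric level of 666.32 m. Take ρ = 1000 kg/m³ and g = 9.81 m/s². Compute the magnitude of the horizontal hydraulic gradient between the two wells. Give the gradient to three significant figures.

i ≈ 0.0106

Pressure head at MW-6: ψ = P/(ρg) = 289.4×1000 / (1000 × 9.81) = 29.50 m.
Total head at MW-6: h = z + ψ = 644.28 + 29.50 = 673.78 m.
Total head at MW-12: h = 666.32 m (water level in the piezometer is the total head).
Head difference: h(MW-6) − h(MW-12) = 673.78 − 666.32 = 7.46 m.
Hydraulic gradient: i = |Δh| / L = 7.46 / 700.7 = 0.0106.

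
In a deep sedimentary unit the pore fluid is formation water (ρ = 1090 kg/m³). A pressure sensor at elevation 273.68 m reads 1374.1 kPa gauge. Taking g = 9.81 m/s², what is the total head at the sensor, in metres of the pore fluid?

ψ = P/(ρg) = 1374.1×1000 / (1090 × 9.81) = 128.51 m.
h = z + ψ = 273.68 + 128.51 = 402.19 m.

h ≈ 402.19 m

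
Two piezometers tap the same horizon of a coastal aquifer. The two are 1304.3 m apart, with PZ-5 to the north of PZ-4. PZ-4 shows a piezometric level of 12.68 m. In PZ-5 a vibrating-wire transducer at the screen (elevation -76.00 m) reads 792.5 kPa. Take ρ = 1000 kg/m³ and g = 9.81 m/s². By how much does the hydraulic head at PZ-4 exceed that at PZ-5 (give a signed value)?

Δh ≈ 7.90 m

Total head at PZ-4: h = 12.68 m (water level in the piezometer is the total head).
Pressure head at PZ-5: ψ = P/(ρg) = 792.5×1000 / (1000 × 9.81) = 80.78 m.
Total head at PZ-5: h = z + ψ = -76.00 + 80.78 = 4.78 m.
Head difference: h(PZ-4) − h(PZ-5) = 12.68 − 4.78 = 7.90 m.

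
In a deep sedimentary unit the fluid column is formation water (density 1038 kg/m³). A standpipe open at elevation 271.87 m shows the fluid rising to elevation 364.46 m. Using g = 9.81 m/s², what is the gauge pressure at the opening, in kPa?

P ≈ 943 kPa

Pressure head ψ = h − z = 364.46 − 271.87 = 92.59 m.
P = ρgψ = 1038 × 9.81 × 92.59 = 942824 Pa ≈ 943 kPa.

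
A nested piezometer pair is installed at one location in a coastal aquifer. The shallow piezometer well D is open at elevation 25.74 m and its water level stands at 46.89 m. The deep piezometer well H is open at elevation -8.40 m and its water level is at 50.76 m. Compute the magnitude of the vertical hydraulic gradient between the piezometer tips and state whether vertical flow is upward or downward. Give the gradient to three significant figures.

|i_v| ≈ 0.113; vertical flow is upward

Total head at well D: h = 46.89 m (water level in the standpipe).
Total head at well H: h = 50.76 m.
Δh = h(well D) − h(well H) = 46.89 − 50.76 = -3.87 m.
Vertical separation Δz = 25.74 − (-8.40) = 34.14 m.
|i_v| = |Δh| / Δz = 3.87 / 34.14 = 0.113.
Head is higher in the deep piezometer, so vertical flow is upward (discharge condition).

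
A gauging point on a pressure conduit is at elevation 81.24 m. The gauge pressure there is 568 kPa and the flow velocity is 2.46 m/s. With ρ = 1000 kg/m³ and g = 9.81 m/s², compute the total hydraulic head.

Pressure head ψ = P/(ρg) = 568×1000 / (1000 × 9.81) = 57.90 m.
Velocity head = v²/(2g) = 2.46² / (2 × 9.81) = 0.308 m.
h = z + ψ + v²/(2g) = 81.24 + 57.90 + 0.308 = 139.45 m.

h ≈ 139.45 m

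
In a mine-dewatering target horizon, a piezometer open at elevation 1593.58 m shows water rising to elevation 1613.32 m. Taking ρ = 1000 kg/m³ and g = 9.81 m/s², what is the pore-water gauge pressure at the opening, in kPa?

P ≈ 194 kPa

Pressure head ψ = h − z = 1613.32 − 1593.58 = 19.74 m.
P = ρgψ = 1000 × 9.81 × 19.74 = 193649 Pa ≈ 194 kPa.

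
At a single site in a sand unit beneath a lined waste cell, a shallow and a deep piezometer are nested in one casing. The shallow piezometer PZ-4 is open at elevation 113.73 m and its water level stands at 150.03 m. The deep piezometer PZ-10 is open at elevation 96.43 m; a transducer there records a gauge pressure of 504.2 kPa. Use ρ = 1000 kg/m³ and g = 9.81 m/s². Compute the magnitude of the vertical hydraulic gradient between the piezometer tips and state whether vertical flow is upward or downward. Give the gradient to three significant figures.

Total head at PZ-4: h = 150.03 m (water level in the standpipe).
Pressure head at PZ-10: ψ = P/(ρg) = 504.2×1000 / (1000 × 9.81) = 51.40 m.
Total head at PZ-10: h = z + ψ = 96.43 + 51.40 = 147.83 m.
Δh = h(PZ-4) − h(PZ-10) = 150.03 − 147.83 = 2.20 m.
Vertical separation Δz = 113.73 − 96.43 = 17.30 m.
|i_v| = |Δh| / Δz = 2.20 / 17.30 = 0.127.
Head is higher in the shallow piezometer, so vertical flow is downward (recharge condition).

|i_v| ≈ 0.127; vertical flow is downward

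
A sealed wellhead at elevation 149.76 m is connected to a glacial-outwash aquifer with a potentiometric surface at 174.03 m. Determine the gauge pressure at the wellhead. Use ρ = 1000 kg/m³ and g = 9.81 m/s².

P ≈ 238 kPa

Head above the cap: Δh = 174.03 − 149.76 = 24.27 m.
P = ρgΔh = 1000 × 9.81 × 24.27 = 238089 Pa ≈ 238 kPa.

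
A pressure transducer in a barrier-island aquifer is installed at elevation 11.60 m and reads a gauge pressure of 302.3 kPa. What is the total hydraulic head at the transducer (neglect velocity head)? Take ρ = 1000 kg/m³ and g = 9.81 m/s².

h ≈ 42.42 m

ψ = P/(ρg) = 302.3×1000 / (1000 × 9.81) = 30.82 m.
h = z + ψ = 11.60 + 30.82 = 42.42 m.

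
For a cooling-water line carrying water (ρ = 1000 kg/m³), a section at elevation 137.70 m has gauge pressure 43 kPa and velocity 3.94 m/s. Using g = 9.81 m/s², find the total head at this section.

Pressure head ψ = P/(ρg) = 43×1000 / (1000 × 9.81) = 4.38 m.
Velocity head = v²/(2g) = 3.94² / (2 × 9.81) = 0.791 m.
h = z + ψ + v²/(2g) = 137.70 + 4.38 + 0.791 = 142.87 m.

h ≈ 142.87 m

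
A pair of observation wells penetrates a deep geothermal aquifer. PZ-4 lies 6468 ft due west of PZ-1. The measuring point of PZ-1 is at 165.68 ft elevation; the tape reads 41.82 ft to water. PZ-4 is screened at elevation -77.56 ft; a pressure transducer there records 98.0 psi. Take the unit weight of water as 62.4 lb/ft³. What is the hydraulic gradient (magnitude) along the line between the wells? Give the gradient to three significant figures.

i ≈ 0.00382

Total head at PZ-1: h = 165.68 − 41.82 = 123.86 ft.
Pressure head at PZ-4: ψ = 144·P/γ = 144 × 98.0 / 62.4 = 226.15 ft.
Total head at PZ-4: h = z + ψ = -77.56 + 226.15 = 148.59 ft.
Head difference: h(PZ-1) − h(PZ-4) = 123.86 − 148.59 = -24.73 ft.
Hydraulic gradient: i = |Δh| / L = 24.73 / 6468 = 0.00382.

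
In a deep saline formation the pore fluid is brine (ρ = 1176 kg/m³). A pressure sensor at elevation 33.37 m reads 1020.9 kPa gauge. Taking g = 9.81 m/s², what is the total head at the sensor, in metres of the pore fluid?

ψ = P/(ρg) = 1020.9×1000 / (1176 × 9.81) = 88.49 m.
h = z + ψ = 33.37 + 88.49 = 121.86 m.

h ≈ 121.86 m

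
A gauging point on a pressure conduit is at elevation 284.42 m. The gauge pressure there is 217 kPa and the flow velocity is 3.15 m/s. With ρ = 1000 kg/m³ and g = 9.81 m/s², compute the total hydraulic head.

h ≈ 307.05 m

Pressure head ψ = P/(ρg) = 217×1000 / (1000 × 9.81) = 22.12 m.
Velocity head = v²/(2g) = 3.15² / (2 × 9.81) = 0.506 m.
h = z + ψ + v²/(2g) = 284.42 + 22.12 + 0.506 = 307.05 m.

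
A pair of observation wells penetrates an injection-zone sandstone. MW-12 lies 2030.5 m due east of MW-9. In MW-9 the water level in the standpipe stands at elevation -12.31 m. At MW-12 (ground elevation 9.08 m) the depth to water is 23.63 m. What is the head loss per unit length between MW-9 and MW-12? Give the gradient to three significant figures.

i ≈ 0.00110 m/m

Total head at MW-9: h = -12.31 m (water level in the piezometer is the total head).
Total head at MW-12: h = 9.08 − 23.63 = -14.55 m.
Head difference: h(MW-9) − h(MW-12) = -12.31 − (-14.55) = 2.24 m.
Hydraulic gradient: i = |Δh| / L = 2.24 / 2030.5 = 0.00110.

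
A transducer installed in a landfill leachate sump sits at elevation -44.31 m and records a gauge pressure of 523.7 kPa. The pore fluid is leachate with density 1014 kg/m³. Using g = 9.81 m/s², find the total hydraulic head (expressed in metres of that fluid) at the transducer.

h ≈ 8.34 m

ψ = P/(ρg) = 523.7×1000 / (1014 × 9.81) = 52.65 m.
h = z + ψ = -44.31 + 52.65 = 8.34 m.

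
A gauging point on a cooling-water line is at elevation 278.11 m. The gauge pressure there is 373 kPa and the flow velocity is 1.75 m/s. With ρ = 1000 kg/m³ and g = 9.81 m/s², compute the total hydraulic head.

h ≈ 316.29 m

Pressure head ψ = P/(ρg) = 373×1000 / (1000 × 9.81) = 38.02 m.
Velocity head = v²/(2g) = 1.75² / (2 × 9.81) = 0.156 m.
h = z + ψ + v²/(2g) = 278.11 + 38.02 + 0.156 = 316.29 m.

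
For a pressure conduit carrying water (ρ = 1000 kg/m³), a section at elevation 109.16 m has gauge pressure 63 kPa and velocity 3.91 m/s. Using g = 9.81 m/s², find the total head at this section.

Pressure head ψ = P/(ρg) = 63×1000 / (1000 × 9.81) = 6.42 m.
Velocity head = v²/(2g) = 3.91² / (2 × 9.81) = 0.779 m.
h = z + ψ + v²/(2g) = 109.16 + 6.42 + 0.779 = 116.36 m.

h ≈ 116.36 m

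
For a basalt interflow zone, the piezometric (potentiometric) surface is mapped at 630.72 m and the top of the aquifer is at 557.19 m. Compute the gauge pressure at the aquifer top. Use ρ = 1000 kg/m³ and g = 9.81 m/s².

P ≈ 721 kPa

Pressure head at the aquifer top: ψ = h − z = 630.72 − 557.19 = 73.53 m.
P = ρgψ = 1000 × 9.81 × 73.53 = 721329 Pa ≈ 721 kPa.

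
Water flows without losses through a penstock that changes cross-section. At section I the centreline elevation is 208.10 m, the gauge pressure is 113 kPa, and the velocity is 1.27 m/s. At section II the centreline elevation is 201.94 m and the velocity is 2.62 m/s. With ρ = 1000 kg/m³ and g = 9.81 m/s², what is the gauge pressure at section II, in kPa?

Pressure head at I: ψ₁ = P₁/(ρg) = 113×1000 / (1000 × 9.81) = 11.52 m.
Velocity heads: v₁²/2g = 1.27²/19.62 = 0.082 m; v₂²/2g = 2.62²/19.62 = 0.350 m.
Total head H = z₁ + ψ₁ + v₁²/2g = 208.10 + 11.52 + 0.082 = 219.70 m.
ψ₂ = H − z₂ − v₂²/2g = 219.70 − 201.94 − 0.350 = 17.41 m.
P₂ = ρgψ₂ = 1000 × 9.81 × 17.41 ≈ 171 kPa.

P₂ ≈ 171 kPa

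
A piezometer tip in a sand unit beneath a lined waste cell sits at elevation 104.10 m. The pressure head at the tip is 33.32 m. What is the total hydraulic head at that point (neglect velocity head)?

h = z + ψ = 104.10 + 33.32 = 137.42 m.

h ≈ 137.42 m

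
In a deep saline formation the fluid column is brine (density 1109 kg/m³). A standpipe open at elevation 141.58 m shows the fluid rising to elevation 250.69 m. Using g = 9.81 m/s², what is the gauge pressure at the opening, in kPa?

Pressure head ψ = h − z = 250.69 − 141.58 = 109.11 m.
P = ρgψ = 1109 × 9.81 × 109.11 = 1187039 Pa ≈ 1190 kPa.

P ≈ 1190 kPa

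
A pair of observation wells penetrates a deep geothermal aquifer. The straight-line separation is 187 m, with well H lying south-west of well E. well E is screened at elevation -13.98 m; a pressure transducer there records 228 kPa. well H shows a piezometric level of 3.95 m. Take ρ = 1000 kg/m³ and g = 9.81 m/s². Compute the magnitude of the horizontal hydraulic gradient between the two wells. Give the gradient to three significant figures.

Pressure head at well E: ψ = P/(ρg) = 228×1000 / (1000 × 9.81) = 23.24 m.
Total head at well E: h = z + ψ = -13.98 + 23.24 = 9.26 m.
Total head at well H: h = 3.95 m (water level in the piezometer is the total head).
Head difference: h(well E) − h(well H) = 9.26 − 3.95 = 5.31 m.
Hydraulic gradient: i = |Δh| / L = 5.31 / 187 = 0.0284.

i ≈ 0.0284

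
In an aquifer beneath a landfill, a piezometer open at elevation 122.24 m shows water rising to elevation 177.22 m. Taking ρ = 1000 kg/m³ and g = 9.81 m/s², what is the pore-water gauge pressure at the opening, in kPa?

P ≈ 539 kPa

Pressure head ψ = h − z = 177.22 − 122.24 = 54.98 m.
P = ρgψ = 1000 × 9.81 × 54.98 = 539354 Pa ≈ 539 kPa.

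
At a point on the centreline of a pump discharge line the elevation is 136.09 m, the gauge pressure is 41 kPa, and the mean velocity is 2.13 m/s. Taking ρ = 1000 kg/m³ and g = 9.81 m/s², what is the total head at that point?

Pressure head ψ = P/(ρg) = 41×1000 / (1000 × 9.81) = 4.18 m.
Velocity head = v²/(2g) = 2.13² / (2 × 9.81) = 0.231 m.
h = z + ψ + v²/(2g) = 136.09 + 4.18 + 0.231 = 140.50 m.

h ≈ 140.50 m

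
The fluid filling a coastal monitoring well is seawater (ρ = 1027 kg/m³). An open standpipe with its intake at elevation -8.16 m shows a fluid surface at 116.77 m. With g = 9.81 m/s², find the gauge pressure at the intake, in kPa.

P ≈ 1260 kPa

Pressure head ψ = h − z = 116.77 − (-8.16) = 124.93 m.
P = ρgψ = 1027 × 9.81 × 124.93 = 1258654 Pa ≈ 1260 kPa.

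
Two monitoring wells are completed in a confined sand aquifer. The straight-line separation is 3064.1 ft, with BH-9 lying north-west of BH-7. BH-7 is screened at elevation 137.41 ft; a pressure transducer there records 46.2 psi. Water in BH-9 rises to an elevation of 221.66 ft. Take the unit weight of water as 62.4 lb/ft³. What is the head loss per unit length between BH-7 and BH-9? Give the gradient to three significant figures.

Pressure head at BH-7: ψ = 144·P/γ = 144 × 46.2 / 62.4 = 106.62 ft.
Total head at BH-7: h = z + ψ = 137.41 + 106.62 = 244.03 ft.
Total head at BH-9: h = 221.66 ft (water level in the piezometer is the total head).
Head difference: h(BH-7) − h(BH-9) = 244.03 − 221.66 = 22.37 ft.
Hydraulic gradient: i = |Δh| / L = 22.37 / 3064.1 = 0.00730.

i ≈ 0.00730 ft/ft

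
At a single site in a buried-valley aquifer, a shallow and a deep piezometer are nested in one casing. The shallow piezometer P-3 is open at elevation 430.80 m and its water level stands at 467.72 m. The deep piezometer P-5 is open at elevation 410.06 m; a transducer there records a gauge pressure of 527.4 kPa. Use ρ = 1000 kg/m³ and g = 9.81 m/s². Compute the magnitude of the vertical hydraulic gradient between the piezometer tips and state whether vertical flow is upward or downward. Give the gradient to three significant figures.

|i_v| ≈ 0.188; vertical flow is downward

Total head at P-3: h = 467.72 m (water level in the standpipe).
Pressure head at P-5: ψ = P/(ρg) = 527.4×1000 / (1000 × 9.81) = 53.76 m.
Total head at P-5: h = z + ψ = 410.06 + 53.76 = 463.82 m.
Δh = h(P-3) − h(P-5) = 467.72 − 463.82 = 3.90 m.
Vertical separation Δz = 430.80 − 410.06 = 20.74 m.
|i_v| = |Δh| / Δz = 3.90 / 20.74 = 0.188.
Head is higher in the shallow piezometer, so vertical flow is downward (recharge condition).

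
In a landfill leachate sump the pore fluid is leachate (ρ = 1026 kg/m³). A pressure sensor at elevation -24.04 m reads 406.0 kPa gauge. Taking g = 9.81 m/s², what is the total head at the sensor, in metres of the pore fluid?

ψ = P/(ρg) = 406.0×1000 / (1026 × 9.81) = 40.34 m.
h = z + ψ = -24.04 + 40.34 = 16.30 m.

h ≈ 16.30 m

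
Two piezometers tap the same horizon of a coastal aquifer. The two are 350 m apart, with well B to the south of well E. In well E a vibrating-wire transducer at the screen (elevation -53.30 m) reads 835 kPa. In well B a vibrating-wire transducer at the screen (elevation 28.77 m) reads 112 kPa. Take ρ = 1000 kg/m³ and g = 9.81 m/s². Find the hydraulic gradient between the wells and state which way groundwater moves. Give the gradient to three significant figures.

Pressure head at well E: ψ = P/(ρg) = 835×1000 / (1000 × 9.81) = 85.12 m.
Total head at well E: h = z + ψ = -53.30 + 85.12 = 31.82 m.
Pressure head at well B: ψ = P/(ρg) = 112×1000 / (1000 × 9.81) = 11.42 m.
Total head at well B: h = z + ψ = 28.77 + 11.42 = 40.19 m.
Head difference: h(well E) − h(well B) = 31.82 − 40.19 = -8.37 m.
Hydraulic gradient: i = |Δh| / L = 8.37 / 350 = 0.0239.
Flow is from higher to lower head: from well B toward well E, i.e. toward the north.

i ≈ 0.0239; groundwater flows toward the north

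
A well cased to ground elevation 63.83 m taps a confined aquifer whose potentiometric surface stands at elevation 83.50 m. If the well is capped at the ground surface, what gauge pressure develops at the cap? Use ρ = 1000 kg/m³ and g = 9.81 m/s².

Head above the cap: Δh = 83.50 − 63.83 = 19.67 m.
P = ρgΔh = 1000 × 9.81 × 19.67 = 192963 Pa ≈ 193 kPa.

P ≈ 193 kPa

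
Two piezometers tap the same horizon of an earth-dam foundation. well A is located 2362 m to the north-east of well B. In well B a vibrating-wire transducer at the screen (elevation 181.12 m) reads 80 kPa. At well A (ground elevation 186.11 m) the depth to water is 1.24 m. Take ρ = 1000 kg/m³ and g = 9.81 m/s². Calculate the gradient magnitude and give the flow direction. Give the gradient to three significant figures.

i ≈ 0.00186; groundwater flows toward the north-east

Pressure head at well B: ψ = P/(ρg) = 80×1000 / (1000 × 9.81) = 8.15 m.
Total head at well B: h = z + ψ = 181.12 + 8.15 = 189.27 m.
Total head at well A: h = 186.11 − 1.24 = 184.87 m.
Head difference: h(well B) − h(well A) = 189.27 − 184.87 = 4.40 m.
Hydraulic gradient: i = |Δh| / L = 4.40 / 2362 = 0.00186.
Flow is from higher to lower head: from well B toward well A, i.e. toward the north-east.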